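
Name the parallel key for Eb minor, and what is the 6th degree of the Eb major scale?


Step by step:
Parallel keys share the same tonic but differ in mode
Eb minor → parallel is Eb major
Eb major scale: Eb F G Ab Bb C D
= Eb major; 6th degree = C


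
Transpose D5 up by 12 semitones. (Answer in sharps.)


Solution.
D5: chromatic position 2 in octave 5 → absolute = 5×12 + 2 = 62
Transpose up 12: 62 + 12 = 74
74 = 6×12 + 2 → D in octave 6
Result = D6


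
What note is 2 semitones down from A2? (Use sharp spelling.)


Reasoning:
A2: chromatic position 9 in octave 2 → absolute = 2×12 + 9 = 33
Transpose down 2: 33 - 2 = 31
31 = 2×12 + 7 → G in octave 2
Result = G2


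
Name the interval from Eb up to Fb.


Letter names: E → F spans 2 letter names → a 2nd
Semitones: Eb → Fb = 1 half-step
A 2nd of 1 semitone is a minor 2nd
= minor 2nd


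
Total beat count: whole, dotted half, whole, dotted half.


Beat values:
  whole = 4 beats
  dotted half = 3 beats
  whole = 4 beats
  dotted half = 3 beats
Sum = 4 + 3 + 4 + 3
= 14 beats


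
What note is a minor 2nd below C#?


A 2nd spans 2 letter names, so from C we land on B
A minor 2nd = 1 semitone below C#
Spell B at that pitch: B#
= B#


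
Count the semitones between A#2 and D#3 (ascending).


Absolute semitone position = octave×12 + chromatic position
A#2: 2×12 + 10 = 34
D#3: 3×12 + 3 = 39
Difference = 39 - 34 = 5
= 5 semitones


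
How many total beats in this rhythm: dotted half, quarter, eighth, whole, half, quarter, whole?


Let's work it out.
Beat values:
  dotted half = 3 beats
  quarter = 1 beat
  eighth = 0.5 beats
  whole = 4 beats
  half = 2 beats
  quarter = 1 beat
  whole = 4 beats
Sum = 3 + 1 + 0.5 + 4 + 2 + 1 + 4
= 15.5 beats


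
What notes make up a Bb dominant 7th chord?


Reasoning:
Dominant 7th chord = root + major 3rd + perfect 5th + minor 7th
Seventh chords stack in thirds, so the letter names are B-D-F-A
Root: Bb
Major 3rd above Bb: D
Perfect 5th above Bb: F
Minor 7th above Bb: Ab
Chord = Bb D F Ab


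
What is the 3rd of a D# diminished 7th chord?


Diminished 7th chord = root + minor 3rd + diminished 5th + diminished 7th
Seventh chords stack in thirds, so the letter names are D-F-A-C
Root: D#
Minor 3rd above D#: F#
Diminished 5th above D#: A
Diminished 7th above D#: C
The 3rd = F#


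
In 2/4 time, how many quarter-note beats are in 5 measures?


Working:
Time signature 2/4: the bottom number 4 means the quarter note gets one count
The top number 2 means 2 quarter-note beats per measure
Total = 2 × 5 measures
= 10 quarter-note beats


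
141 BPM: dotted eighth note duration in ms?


One quarter-note beat = 60000 / BPM = 60000 / 141 ms
Dotted eighth note = 3/4 × quarter note
Duration = 3/4 × 60000 / 141 = 45000 / 141
= 319.1 ms


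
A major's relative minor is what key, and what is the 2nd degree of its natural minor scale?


Step by step:
The relative minor shares the major's key signature and starts on its 6th degree
6th degree = a major 6th above the tonic; a major 6th above A is F#
→ relative minor of A major is F# minor
F# natural minor scale: F# G# A B C# D E
= F# minor; 2nd degree = G#


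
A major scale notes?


Step by step:
Major scale pattern: W-W-H-W-W-W-H (2-2-1-2-2-2-1 semitones)
Starting from A:
  A + 2 semitones → B
  B + 2 semitones → C#
  C# + 1 semitone → D
  D + 2 semitones → E
  E + 2 semitones → F#
  F# + 2 semitones → G#
  G# + 1 semitone → A
Scale = A B C# D E F# G#


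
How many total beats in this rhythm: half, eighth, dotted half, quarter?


Let's work it out.
Beat values:
  half = 2 beats
  eighth = 0.5 beats
  dotted half = 3 beats
  quarter = 1 beat
Sum = 2 + 0.5 + 3 + 1
= 6.5 beats


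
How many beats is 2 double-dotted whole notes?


Reasoning:
Base whole note = 4 beats
Dot 1 adds half the previous value: +2
Dot 2 adds half the previous value: +1
One double-dotted whole = 4 + 2 + 1 = 7
2 of them = 2 × 7 = 14
= 14 beats


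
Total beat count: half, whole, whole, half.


Solution.
Beat values:
  half = 2 beats
  whole = 4 beats
  whole = 4 beats
  half = 2 beats
Sum = 2 + 4 + 4 + 2
= 12 beats


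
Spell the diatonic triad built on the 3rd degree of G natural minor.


Let's work it out.
G natural minor scale: G A Bb C D Eb F
Diatonic triad on degree 3 stacks scale notes 3, 5, 7: Bb D F
Bb→D = 4 semitones; Bb→F = 7 semitones → major triad
= Bb D F (major)


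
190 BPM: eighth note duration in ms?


Solution.
One quarter-note beat = 60000 / BPM = 60000 / 190 ms
Eighth note = 1/2 × quarter note
Duration = 1/2 × 60000 / 190 = 30000 / 190
= 157.9 ms


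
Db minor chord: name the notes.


Let's work it out.
Minor triad = root + minor 3rd (3 semitones) + perfect 5th (7 semitones)
A triad on Db stacks thirds, so the chord tones use letter names D-F-A
Root: Db
Minor 3rd above Db: Fb
Perfect 5th above Db: Ab
Chord = Db Fb Ab


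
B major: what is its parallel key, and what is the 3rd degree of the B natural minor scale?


Step by step:
Parallel keys share the same tonic but differ in mode
B major → parallel is B minor
B natural minor scale: B C# D E F# G A
= B minor; 3rd degree = D


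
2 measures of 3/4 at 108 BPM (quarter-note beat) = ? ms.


Quarter-note beat duration = 60000 / 108 ms
Beats per measure (3/4) = 3
One measure = 3 × 60000 / 108 = 180000 / 108 ms
2 measures = 2 × 180000 / 108 = 360000 / 108
= 3333.3 ms


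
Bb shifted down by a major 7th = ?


Working:
major 7th: 7 letter names, 11 semitones
Letter: B - 6 → C
Pitch: Bb - 11 semitones, spelled as a C → Cb
= Cb


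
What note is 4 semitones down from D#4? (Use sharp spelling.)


Let's work it out.
D#4: chromatic position 3 in octave 4 → absolute = 4×12 + 3 = 51
Transpose down 4: 51 - 4 = 47
47 = 3×12 + 11 → B in octave 3
Result = B3


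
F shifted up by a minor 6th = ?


minor 6th: 6 letter names, 8 semitones
Letter: F + 5 → D
Pitch: F + 8 semitones, spelled as a D → Db
= Db


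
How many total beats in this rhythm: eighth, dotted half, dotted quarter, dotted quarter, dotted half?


Beat values:
  eighth = 0.5 beats
  dotted half = 3 beats
  dotted quarter = 1.5 beats
  dotted quarter = 1.5 beats
  dotted half = 3 beats
Sum = 0.5 + 3 + 1.5 + 1.5 + 3
= 9.5 beats


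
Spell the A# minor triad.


Step by step:
Minor triad = root + minor 3rd (3 semitones) + perfect 5th (7 semitones)
A triad on A# stacks thirds, so the chord tones use letter names A-C-E
Root: A#
Minor 3rd above A#: C#
Perfect 5th above A#: E#
Chord = A# C# E#


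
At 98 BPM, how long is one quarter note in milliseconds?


Step by step:
One quarter-note beat = 60000 / BPM = 60000 / 98 ms
Duration = 60000 / 98
= 612.2 ms


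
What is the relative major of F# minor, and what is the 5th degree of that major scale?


Step by step:
The relative major shares the key signature and is a minor 3rd above the minor tonic
A minor 3rd above F# is A
→ relative major of F# minor is A major
A major scale: A B C# D E F# G#
= A major; 5th degree = E


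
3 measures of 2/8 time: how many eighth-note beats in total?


Time signature 2/8: the bottom number 8 means the eighth note gets one count
The top number 2 means 2 eighth-note beats per measure
Total = 2 × 3 measures
= 6 eighth-note beats


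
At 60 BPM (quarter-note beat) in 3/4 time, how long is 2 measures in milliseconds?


Step by step:
Quarter-note beat duration = 60000 / 60 ms
Beats per measure (3/4) = 3
One measure = 3 × 60000 / 60 = 180000 / 60 ms
2 measures = 2 × 180000 / 60 = 360000 / 60
= 6000.0 ms


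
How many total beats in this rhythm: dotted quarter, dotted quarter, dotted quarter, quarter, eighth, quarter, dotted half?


Solution.
Beat values:
  dotted quarter = 1.5 beats
  dotted quarter = 1.5 beats
  dotted quarter = 1.5 beats
  quarter = 1 beat
  eighth = 0.5 beats
  quarter = 1 beat
  dotted half = 3 beats
Sum = 1.5 + 1.5 + 1.5 + 1 + 0.5 + 1 + 3
= 10 beats


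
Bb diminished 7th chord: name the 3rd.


Working:
Diminished 7th chord = root + minor 3rd + diminished 5th + diminished 7th
Seventh chords stack in thirds, so the letter names are B-D-F-A
Root: Bb
Minor 3rd above Bb: Db
Diminished 5th above Bb: Fb
Diminished 7th above Bb: Abb
The 3rd = Db


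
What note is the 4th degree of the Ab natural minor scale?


Natural minor scale pattern: W-H-W-W-H-W-W (2-1-2-2-1-2-2 semitones)
Starting from Ab:
  Ab + 2 semitones → Bb
  Bb + 1 semitone → Cb
  Cb + 2 semitones → Db
  Db + 2 semitones → Eb
  Eb + 1 semitone → Fb
  Fb + 2 semitones → Gb
  Gb + 2 semitones → Ab
Scale: Ab Bb Cb Db Eb Fb Gb
Degree 4 = Db


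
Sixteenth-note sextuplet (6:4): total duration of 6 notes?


Reasoning:
Sextuplet: 6 notes occupy the space of 4 sixteenth notes
Space = 4 × 1/4 = 1 beat
Each sextuplet note = 1 / 6 = 1/6 beats
6 notes = 6 × 1/6 = 1
= 1 beat


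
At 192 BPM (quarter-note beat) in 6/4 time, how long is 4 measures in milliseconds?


Solution.
Quarter-note beat duration = 60000 / 192 ms
Beats per measure (6/4) = 6
One measure = 6 × 60000 / 192 = 360000 / 192 ms
4 measures = 4 × 360000 / 192 = 1440000 / 192
= 7500.0 ms


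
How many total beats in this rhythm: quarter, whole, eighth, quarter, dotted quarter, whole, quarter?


Beat values:
  quarter = 1 beat
  whole = 4 beats
  eighth = 0.5 beats
  quarter = 1 beat
  dotted quarter = 1.5 beats
  whole = 4 beats
  quarter = 1 beat
Sum = 1 + 4 + 0.5 + 1 + 1.5 + 4 + 1
= 13 beats


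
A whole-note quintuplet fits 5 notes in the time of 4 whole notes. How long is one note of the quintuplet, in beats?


Quintuplet: 5 notes occupy the space of 4 whole notes
Space = 4 × 4 = 16 beats
Each quintuplet note = 16 / 5 = 16/5 beats
= 16/5 beats


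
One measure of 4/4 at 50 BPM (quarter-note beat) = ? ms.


Step by step:
Quarter-note beat duration = 60000 / 50 ms
Beats per measure (4/4) = 4
One measure = 4 × 60000 / 50 = 240000 / 50 ms
= 4800.0 ms


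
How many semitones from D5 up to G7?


Solution.
Absolute semitone position = octave×12 + chromatic position
D5: 5×12 + 2 = 62
G7: 7×12 + 7 = 91
Difference = 91 - 62 = 29
= 29 semitones


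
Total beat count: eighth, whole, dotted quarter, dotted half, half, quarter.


Step by step:
Beat values:
  eighth = 0.5 beats
  whole = 4 beats
  dotted quarter = 1.5 beats
  dotted half = 3 beats
  half = 2 beats
  quarter = 1 beat
Sum = 0.5 + 4 + 1.5 + 3 + 2 + 1
= 12 beats


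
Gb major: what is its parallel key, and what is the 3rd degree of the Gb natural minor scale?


Solution.
Parallel keys share the same tonic but differ in mode
Gb major → parallel is Gb minor
Gb natural minor scale: Gb Ab Bbb Cb Db Ebb Fb
= Gb minor; 3rd degree = Bbb


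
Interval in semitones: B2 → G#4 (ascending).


Step by step:
Absolute semitone position = octave×12 + chromatic position
B2: 2×12 + 11 = 35
G#4: 4×12 + 8 = 56
Difference = 56 - 35 = 21
= 21 semitones


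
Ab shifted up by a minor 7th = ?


minor 7th: 7 letter names, 10 semitones
Letter: A + 6 → G
Pitch: Ab + 10 semitones, spelled as a G → Gb
= Gb


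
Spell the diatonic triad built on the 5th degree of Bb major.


Solution.
Bb major scale: Bb C D Eb F G A
Diatonic triad on degree 5 stacks scale notes 5, 7, 2: F A C
F→A = 4 semitones; F→C = 7 semitones → major triad
= F A C (major)


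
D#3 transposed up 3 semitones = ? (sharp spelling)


Reasoning:
D#3: chromatic position 3 in octave 3 → absolute = 3×12 + 3 = 39
Transpose up 3: 39 + 3 = 42
42 = 3×12 + 6 → F# in octave 3
Result = F#3


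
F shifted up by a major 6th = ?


Solution.
major 6th: 6 letter names, 9 semitones
Letter: F + 5 → D
Pitch: F + 9 semitones, spelled as a D → D
= D


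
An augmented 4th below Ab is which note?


Solution.
A 4th spans 4 letter names, so from A we land on E
An augmented 4th = 6 semitones below Ab
Spell E at that pitch: Ebb
= Ebb


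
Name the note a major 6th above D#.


A 6th spans 6 letter names, so from D we land on B
A major 6th = 9 semitones above D#
Spell B at that pitch: B#
= B#


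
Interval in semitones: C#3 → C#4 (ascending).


Reasoning:
Absolute semitone position = octave×12 + chromatic position
C#3: 3×12 + 1 = 37
C#4: 4×12 + 1 = 49
Difference = 49 - 37 = 12
= 12 semitones


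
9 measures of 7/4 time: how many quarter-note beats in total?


Working:
Time signature 7/4: the bottom number 4 means the quarter note gets one count
The top number 7 means 7 quarter-note beats per measure
Total = 7 × 9 measures
= 63 quarter-note beats


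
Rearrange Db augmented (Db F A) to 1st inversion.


Working:
Root position: Db F A
1st inversion: move root up an octave
Bass note: F
Notes (bottom to top) = F A Db


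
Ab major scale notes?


Working:
Major scale pattern: W-W-H-W-W-W-H (2-2-1-2-2-2-1 semitones)
Starting from Ab:
  Ab + 2 semitones → Bb
  Bb + 2 semitones → C
  C + 1 semitone → Db
  Db + 2 semitones → Eb
  Eb + 2 semitones → F
  F + 2 semitones → G
  G + 1 semitone → Ab
Scale = Ab Bb C Db Eb F G


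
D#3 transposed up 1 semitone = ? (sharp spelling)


Solution.
D#3: chromatic position 3 in octave 3 → absolute = 3×12 + 3 = 39
Transpose up 1: 39 + 1 = 40
40 = 3×12 + 4 → E in octave 3
Result = E3


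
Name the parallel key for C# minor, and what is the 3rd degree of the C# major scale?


Parallel keys share the same tonic but differ in mode
C# minor → parallel is C# major
C# major scale: C# D# E# F# G# A# B#
= C# major; 3rd degree = E#


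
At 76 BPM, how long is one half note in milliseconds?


One quarter-note beat = 60000 / BPM = 60000 / 76 ms
Half note = 2 × quarter note
Duration = 2 × 60000 / 76 = 120000 / 76
= 1578.9 ms


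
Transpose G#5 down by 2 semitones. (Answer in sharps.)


Solution.
G#5: chromatic position 8 in octave 5 → absolute = 5×12 + 8 = 68
Transpose down 2: 68 - 2 = 66
66 = 5×12 + 6 → F# in octave 5
Result = F#5


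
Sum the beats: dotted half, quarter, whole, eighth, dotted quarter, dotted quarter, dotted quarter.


Beat values:
  dotted half = 3 beats
  quarter = 1 beat
  whole = 4 beats
  eighth = 0.5 beats
  dotted quarter = 1.5 beats
  dotted quarter = 1.5 beats
  dotted quarter = 1.5 beats
Sum = 3 + 1 + 4 + 0.5 + 1.5 + 1.5 + 1.5
= 13 beats


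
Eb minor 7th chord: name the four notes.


Working:
Minor 7th chord = root + minor 3rd + perfect 5th + minor 7th
Seventh chords stack in thirds, so the letter names are E-G-B-D
Root: Eb
Minor 3rd above Eb: Gb
Perfect 5th above Eb: Bb
Minor 7th above Eb: Db
Chord = Eb Gb Bb Db


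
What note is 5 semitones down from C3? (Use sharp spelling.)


Solution.
C3: chromatic position 0 in octave 3 → absolute = 3×12 + 0 = 36
Transpose down 5: 36 - 5 = 31
31 = 2×12 + 7 → G in octave 2
Result = G2


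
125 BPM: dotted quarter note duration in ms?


Reasoning:
One quarter-note beat = 60000 / BPM = 60000 / 125 ms
Dotted quarter note = 3/2 × quarter note
Duration = 3/2 × 60000 / 125 = 90000 / 125
= 720.0 ms


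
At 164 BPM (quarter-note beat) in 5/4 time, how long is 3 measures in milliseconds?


Quarter-note beat duration = 60000 / 164 ms
Beats per measure (5/4) = 5
One measure = 5 × 60000 / 164 = 300000 / 164 ms
3 measures = 3 × 300000 / 164 = 900000 / 164
= 5487.8 ms


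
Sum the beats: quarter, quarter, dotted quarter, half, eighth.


Working:
Beat values:
  quarter = 1 beat
  quarter = 1 beat
  dotted quarter = 1.5 beats
  half = 2 beats
  eighth = 0.5 beats
Sum = 1 + 1 + 1.5 + 2 + 0.5
= 6 beats


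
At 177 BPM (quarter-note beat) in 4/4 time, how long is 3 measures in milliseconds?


Step by step:
Quarter-note beat duration = 60000 / 177 ms
Beats per measure (4/4) = 4
One measure = 4 × 60000 / 177 = 240000 / 177 ms
3 measures = 3 × 240000 / 177 = 720000 / 177
= 4067.8 ms


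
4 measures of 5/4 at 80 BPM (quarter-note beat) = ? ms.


Quarter-note beat duration = 60000 / 80 ms
Beats per measure (5/4) = 5
One measure = 5 × 60000 / 80 = 300000 / 80 ms
4 measures = 4 × 300000 / 80 = 1200000 / 80
= 15000.0 ms


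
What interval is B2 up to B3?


Solution.
Letter names: B → B spans 8 letter names → an octave
Semitones: B2 → B3 = 12 half-steps
An octave of 12 semitones is a perfect octave
= perfect octave


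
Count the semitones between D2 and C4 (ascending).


Working:
Absolute semitone position = octave×12 + chromatic position
D2: 2×12 + 2 = 26
C4: 4×12 + 0 = 48
Difference = 48 - 26 = 22
= 22 semitones


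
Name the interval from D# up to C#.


Letter names: D → C spans 7 letter names → a 7th
Semitones: D# → C# = 10 half-steps
A 7th of 10 semitones is a minor 7th
= minor 7th


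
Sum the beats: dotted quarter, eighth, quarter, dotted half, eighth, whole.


Solution.
Beat values:
  dotted quarter = 1.5 beats
  eighth = 0.5 beats
  quarter = 1 beat
  dotted half = 3 beats
  eighth = 0.5 beats
  whole = 4 beats
Sum = 1.5 + 0.5 + 1 + 3 + 0.5 + 4
= 10.5 beats


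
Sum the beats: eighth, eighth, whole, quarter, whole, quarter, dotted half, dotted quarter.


Reasoning:
Beat values:
  eighth = 0.5 beats
  eighth = 0.5 beats
  whole = 4 beats
  quarter = 1 beat
  whole = 4 beats
  quarter = 1 beat
  dotted half = 3 beats
  dotted quarter = 1.5 beats
Sum = 0.5 + 0.5 + 4 + 1 + 4 + 1 + 3 + 1.5
= 15.5 beats


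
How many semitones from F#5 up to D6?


Reasoning:
Absolute semitone position = octave×12 + chromatic position
F#5: 5×12 + 6 = 66
D6: 6×12 + 2 = 74
Difference = 74 - 66 = 8
= 8 semitones


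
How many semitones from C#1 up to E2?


Working:
Absolute semitone position = octave×12 + chromatic position
C#1: 1×12 + 1 = 13
E2: 2×12 + 4 = 28
Difference = 28 - 13 = 15
= 15 semitones


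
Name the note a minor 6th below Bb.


Working:
A 6th spans 6 letter names, so from B we land on D
A minor 6th = 8 semitones below Bb
Spell D at that pitch: D
= D


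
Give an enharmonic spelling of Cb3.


Reasoning:
Enharmonic notes sound the same pitch but are spelled with different letter names
Cb and B name the same pitch class
Octave numbers change at C, so Cb3 = B2
= B2


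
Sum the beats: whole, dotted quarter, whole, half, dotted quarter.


Beat values:
  whole = 4 beats
  dotted quarter = 1.5 beats
  whole = 4 beats
  half = 2 beats
  dotted quarter = 1.5 beats
Sum = 4 + 1.5 + 4 + 2 + 1.5
= 13 beats


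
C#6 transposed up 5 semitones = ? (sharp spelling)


C#6: chromatic position 1 in octave 6 → absolute = 6×12 + 1 = 73
Transpose up 5: 73 + 5 = 78
78 = 6×12 + 6 → F# in octave 6
Result = F#6


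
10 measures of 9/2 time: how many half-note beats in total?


Working:
Time signature 9/2: the bottom number 2 means the half note gets one count
The top number 9 means 9 half-note beats per measure
Total = 9 × 10 measures
= 90 half-note beats


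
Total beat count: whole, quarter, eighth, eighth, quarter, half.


Beat values:
  whole = 4 beats
  quarter = 1 beat
  eighth = 0.5 beats
  eighth = 0.5 beats
  quarter = 1 beat
  half = 2 beats
Sum = 4 + 1 + 0.5 + 0.5 + 1 + 2
= 9 beats


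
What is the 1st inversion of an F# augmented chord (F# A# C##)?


Root position: F# A# C##
1st inversion: move root up an octave
Bass note: A#
Notes (bottom to top) = A# C## F#


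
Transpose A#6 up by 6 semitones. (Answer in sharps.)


A#6: chromatic position 10 in octave 6 → absolute = 6×12 + 10 = 82
Transpose up 6: 82 + 6 = 88
88 = 7×12 + 4 → E in octave 7
Result = E7


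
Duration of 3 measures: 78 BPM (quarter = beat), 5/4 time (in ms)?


Working:
Quarter-note beat duration = 60000 / 78 ms
Beats per measure (5/4) = 5
One measure = 5 × 60000 / 78 = 300000 / 78 ms
3 measures = 3 × 300000 / 78 = 900000 / 78
= 11538.5 ms


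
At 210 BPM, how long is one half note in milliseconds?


Step by step:
One quarter-note beat = 60000 / BPM = 60000 / 210 ms
Half note = 2 × quarter note
Duration = 2 × 60000 / 210 = 120000 / 210
= 571.4 ms


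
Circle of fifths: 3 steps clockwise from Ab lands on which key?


Reasoning:
Each clockwise step on the circle of fifths moves up a perfect 5th
From Ab: Ab → Eb → Bb → F
= F


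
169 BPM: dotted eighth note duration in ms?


One quarter-note beat = 60000 / BPM = 60000 / 169 ms
Dotted eighth note = 3/4 × quarter note
Duration = 3/4 × 60000 / 169 = 45000 / 169
= 266.3 ms


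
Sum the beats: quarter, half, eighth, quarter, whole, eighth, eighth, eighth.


Reasoning:
Beat values:
  quarter = 1 beat
  half = 2 beats
  eighth = 0.5 beats
  quarter = 1 beat
  whole = 4 beats
  eighth = 0.5 beats
  eighth = 0.5 beats
  eighth = 0.5 beats
Sum = 1 + 2 + 0.5 + 1 + 4 + 0.5 + 0.5 + 0.5
= 10 beats


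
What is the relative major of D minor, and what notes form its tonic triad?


Working:
The relative major shares the key signature and is a minor 3rd above the minor tonic
A minor 3rd above D is F
→ relative major of D minor is F major
Tonic triad of F major = root + major 3rd + perfect 5th = F A C
= F major; triad = F A C


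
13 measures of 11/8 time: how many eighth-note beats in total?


Reasoning:
Time signature 11/8: the bottom number 8 means the eighth note gets one count
The top number 11 means 11 eighth-note beats per measure
Total = 11 × 13 measures
= 143 eighth-note beats


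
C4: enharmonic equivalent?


Enharmonic notes sound the same pitch but are spelled with different letter names
C and Dbb name the same pitch class
= Dbb4


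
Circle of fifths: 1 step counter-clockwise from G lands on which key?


Let's work it out.
Each counter-clockwise step moves down a perfect 5th (= up a perfect 4th)
From G: G → C
= C


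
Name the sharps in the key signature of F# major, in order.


Working:
Sharp major keys follow the circle of fifths: C(0), G(1), D(2), A(3), E(4), B(5), F#(6), C#(7)
F# major has 6 sharps
Order of sharps: F# C# G# D# A# E# B# → first 6: F#, C#, G#, D#, A#, E#
= F#, C#, G#, D#, A#, E#


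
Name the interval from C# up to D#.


Working:
Letter names: C → D spans 2 letter names → a 2nd
Semitones: C# → D# = 2 half-steps
A 2nd of 2 semitones is a major 2nd
= major 2nd


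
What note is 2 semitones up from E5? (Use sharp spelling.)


Let's work it out.
E5: chromatic position 4 in octave 5 → absolute = 5×12 + 4 = 64
Transpose up 2: 64 + 2 = 66
66 = 5×12 + 6 → F# in octave 5
Result = F#5


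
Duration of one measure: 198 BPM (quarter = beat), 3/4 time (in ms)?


Quarter-note beat duration = 60000 / 198 ms
Beats per measure (3/4) = 3
One measure = 3 × 60000 / 198 = 180000 / 198 ms
= 909.1 ms


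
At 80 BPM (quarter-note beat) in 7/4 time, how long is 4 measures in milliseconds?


Solution.
Quarter-note beat duration = 60000 / 80 ms
Beats per measure (7/4) = 7
One measure = 7 × 60000 / 80 = 420000 / 80 ms
4 measures = 4 × 420000 / 80 = 1680000 / 80
= 21000.0 ms


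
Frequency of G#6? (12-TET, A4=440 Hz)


Working:
f = 440 × 2^(n/12) where n = semitones from A4
G#6: 23 semitones from A4
f = 440 × 2^(23/12)
f = 1661.22 Hz


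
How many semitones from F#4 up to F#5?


Let's work it out.
Absolute semitone position = octave×12 + chromatic position
F#4: 4×12 + 6 = 54
F#5: 5×12 + 6 = 66
Difference = 66 - 54 = 12
= 12 semitones


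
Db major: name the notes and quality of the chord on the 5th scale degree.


Solution.
Db major scale: Db Eb F Gb Ab Bb C
Diatonic triad on degree 5 stacks scale notes 5, 7, 2: Ab C Eb
Ab→C = 4 semitones; Ab→Eb = 7 semitones → major triad
= Ab C Eb (major)


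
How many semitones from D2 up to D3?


Reasoning:
Absolute semitone position = octave×12 + chromatic position
D2: 2×12 + 2 = 26
D3: 3×12 + 2 = 38
Difference = 38 - 26 = 12
= 12 semitones


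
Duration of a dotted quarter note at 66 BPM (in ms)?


Reasoning:
One quarter-note beat = 60000 / BPM = 60000 / 66 ms
Dotted quarter note = 3/2 × quarter note
Duration = 3/2 × 60000 / 66 = 90000 / 66
= 1363.6 ms


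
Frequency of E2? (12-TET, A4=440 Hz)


Solution.
f = 440 × 2^(n/12) where n = semitones from A4
E2: -29 semitones from A4
f = 440 × 2^(-29/12)
f = 82.41 Hz


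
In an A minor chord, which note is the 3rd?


Reasoning:
Minor triad = root + minor 3rd (3 semitones) + perfect 5th (7 semitones)
A triad on A stacks thirds, so the chord tones use letter names A-C-E
Root: A
Minor 3rd above A: C
Perfect 5th above A: E
The 3rd = C


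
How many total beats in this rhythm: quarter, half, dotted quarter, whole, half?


Beat values:
  quarter = 1 beat
  half = 2 beats
  dotted quarter = 1.5 beats
  whole = 4 beats
  half = 2 beats
Sum = 1 + 2 + 1.5 + 4 + 2
= 10.5 beats


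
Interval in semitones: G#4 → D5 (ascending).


Reasoning:
Absolute semitone position = octave×12 + chromatic position
G#4: 4×12 + 8 = 56
D5: 5×12 + 2 = 62
Difference = 62 - 56 = 6
= 6 semitones


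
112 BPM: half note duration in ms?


One quarter-note beat = 60000 / BPM = 60000 / 112 ms
Half note = 2 × quarter note
Duration = 2 × 60000 / 112 = 120000 / 112
= 1071.4 ms


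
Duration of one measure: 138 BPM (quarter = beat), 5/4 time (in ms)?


Let's work it out.
Quarter-note beat duration = 60000 / 138 ms
Beats per measure (5/4) = 5
One measure = 5 × 60000 / 138 = 300000 / 138 ms
= 2173.9 ms


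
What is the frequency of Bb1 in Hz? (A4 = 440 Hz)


Step by step:
f = 440 × 2^(n/12) where n = semitones from A4
Bb1: -35 semitones from A4
f = 440 × 2^(-35/12)
f = 58.27 Hz


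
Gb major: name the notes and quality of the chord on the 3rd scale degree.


Solution.
Gb major scale: Gb Ab Bb Cb Db Eb F
Diatonic triad on degree 3 stacks scale notes 3, 5, 7: Bb Db F
Bb→Db = 3 semitones; Bb→F = 7 semitones → minor triad
= Bb Db F (minor)


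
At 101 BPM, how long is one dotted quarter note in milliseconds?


Solution.
One quarter-note beat = 60000 / BPM = 60000 / 101 ms
Dotted quarter note = 3/2 × quarter note
Duration = 3/2 × 60000 / 101 = 90000 / 101
= 891.1 ms


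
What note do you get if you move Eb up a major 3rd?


Working:
major 3rd: 3 letter names, 4 semitones
Letter: E + 2 → G
Pitch: Eb + 4 semitones, spelled as a G → G
= G


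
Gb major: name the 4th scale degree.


Step by step:
Major scale pattern: W-W-H-W-W-W-H (2-2-1-2-2-2-1 semitones)
Starting from Gb:
  Gb + 2 semitones → Ab
  Ab + 2 semitones → Bb
  Bb + 1 semitone → Cb
  Cb + 2 semitones → Db
  Db + 2 semitones → Eb
  Eb + 2 semitones → F
  F + 1 semitone → Gb
Scale: Gb Ab Bb Cb Db Eb F
Degree 4 = Cb


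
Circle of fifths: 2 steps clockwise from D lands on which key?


Working:
Each clockwise step on the circle of fifths moves up a perfect 5th
From D: D → A → E
= E


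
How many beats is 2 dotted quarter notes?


Base quarter note = 1 beat
Dot 1 adds half the previous value: +1/2
One dotted quarter = 1 + 1/2 = 3/2
2 of them = 2 × 3/2 = 3
= 3 beats


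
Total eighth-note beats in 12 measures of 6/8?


Step by step:
Time signature 6/8: the bottom number 8 means the eighth note gets one count
The top number 6 means 6 eighth-note beats per measure
Total = 6 × 12 measures
= 72 eighth-note beats


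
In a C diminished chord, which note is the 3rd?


Working:
Diminished triad = root + minor 3rd (3 semitones) + diminished 5th (6 semitones)
A triad on C stacks thirds, so the chord tones use letter names C-E-G
Root: C
Minor 3rd above C: Eb
Diminished 5th above C: Gb
The 3rd = Eb


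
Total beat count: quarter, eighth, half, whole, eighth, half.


Working:
Beat values:
  quarter = 1 beat
  eighth = 0.5 beats
  half = 2 beats
  whole = 4 beats
  eighth = 0.5 beats
  half = 2 beats
Sum = 1 + 0.5 + 2 + 4 + 0.5 + 2
= 10 beats


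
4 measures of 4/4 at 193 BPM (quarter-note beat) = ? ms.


Solution.
Quarter-note beat duration = 60000 / 193 ms
Beats per measure (4/4) = 4
One measure = 4 × 60000 / 193 = 240000 / 193 ms
4 measures = 4 × 240000 / 193 = 960000 / 193
= 4974.1 ms


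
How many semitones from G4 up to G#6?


Working:
Absolute semitone position = octave×12 + chromatic position
G4: 4×12 + 7 = 55
G#6: 6×12 + 8 = 80
Difference = 80 - 55 = 25
= 25 semitones


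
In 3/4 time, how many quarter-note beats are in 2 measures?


Step by step:
Time signature 3/4: the bottom number 4 means the quarter note gets one count
The top number 3 means 3 quarter-note beats per measure
Total = 3 × 2 measures
= 6 quarter-note beats


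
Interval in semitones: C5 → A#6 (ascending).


Reasoning:
Absolute semitone position = octave×12 + chromatic position
C5: 5×12 + 0 = 60
A#6: 6×12 + 10 = 82
Difference = 82 - 60 = 22
= 22 semitones


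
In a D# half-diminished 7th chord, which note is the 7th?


Working:
Half-diminished 7th chord = root + minor 3rd + diminished 5th + minor 7th
Seventh chords stack in thirds, so the letter names are D-F-A-C
Root: D#
Minor 3rd above D#: F#
Diminished 5th above D#: A
Minor 7th above D#: C#
The 7th = C#


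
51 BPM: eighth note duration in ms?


Working:
One quarter-note beat = 60000 / BPM = 60000 / 51 ms
Eighth note = 1/2 × quarter note
Duration = 1/2 × 60000 / 51 = 30000 / 51
= 588.2 ms


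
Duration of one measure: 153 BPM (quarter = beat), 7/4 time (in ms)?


Reasoning:
Quarter-note beat duration = 60000 / 153 ms
Beats per measure (7/4) = 7
One measure = 7 × 60000 / 153 = 420000 / 153 ms
= 2745.1 ms


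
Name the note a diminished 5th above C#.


Let's work it out.
A 5th spans 5 letter names, so from C we land on G
A diminished 5th = 6 semitones above C#
Spell G at that pitch: G
= G


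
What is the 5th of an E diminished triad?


Reasoning:
Diminished triad = root + minor 3rd (3 semitones) + diminished 5th (6 semitones)
A triad on E stacks thirds, so the chord tones use letter names E-G-B
Root: E
Minor 3rd above E: G
Diminished 5th above E: Bb
The 5th = Bb


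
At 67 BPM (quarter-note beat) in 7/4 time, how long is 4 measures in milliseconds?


Quarter-note beat duration = 60000 / 67 ms
Beats per measure (7/4) = 7
One measure = 7 × 60000 / 67 = 420000 / 67 ms
4 measures = 4 × 420000 / 67 = 1680000 / 67
= 25074.6 ms


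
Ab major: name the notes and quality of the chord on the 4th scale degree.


Solution.
Ab major scale: Ab Bb C Db Eb F G
Diatonic triad on degree 4 stacks scale notes 4, 6, 1: Db F Ab
Db→F = 4 semitones; Db→Ab = 7 semitones → major triad
= Db F Ab (major)


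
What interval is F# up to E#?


Let's work it out.
Letter names: F → E spans 7 letter names → a 7th
Semitones: F# → E# = 11 half-steps
A 7th of 11 semitones is a major 7th
= major 7th


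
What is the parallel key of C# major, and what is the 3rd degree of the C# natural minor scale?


Step by step:
Parallel keys share the same tonic but differ in mode
C# major → parallel is C# minor
C# natural minor scale: C# D# E F# G# A B
= C# minor; 3rd degree = E


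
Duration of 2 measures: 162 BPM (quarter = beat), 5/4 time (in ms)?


Solution.
Quarter-note beat duration = 60000 / 162 ms
Beats per measure (5/4) = 5
One measure = 5 × 60000 / 162 = 300000 / 162 ms
2 measures = 2 × 300000 / 162 = 600000 / 162
= 3703.7 ms


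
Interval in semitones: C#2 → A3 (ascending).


Solution.
Absolute semitone position = octave×12 + chromatic position
C#2: 2×12 + 1 = 25
A3: 3×12 + 9 = 45
Difference = 45 - 25 = 20
= 20 semitones


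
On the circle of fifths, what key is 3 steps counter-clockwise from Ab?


Each counter-clockwise step moves down a perfect 5th (= up a perfect 4th)
From Ab: Ab → Db → F#/Gb → B
= B


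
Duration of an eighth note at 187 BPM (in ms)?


Solution.
One quarter-note beat = 60000 / BPM = 60000 / 187 ms
Eighth note = 1/2 × quarter note
Duration = 1/2 × 60000 / 187 = 30000 / 187
= 160.4 ms


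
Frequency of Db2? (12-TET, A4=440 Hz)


Reasoning:
f = 440 × 2^(n/12) where n = semitones from A4
Db2: -32 semitones from A4
f = 440 × 2^(-32/12)
f = 69.30 Hz


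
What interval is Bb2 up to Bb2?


Working:
Letter names: B → B spans 1 letter name → a unison
Semitones: Bb2 → Bb2 = 0 half-steps
A unison of 0 semitones is a perfect unison
= perfect unison


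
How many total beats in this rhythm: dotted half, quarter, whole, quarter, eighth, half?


Working:
Beat values:
  dotted half = 3 beats
  quarter = 1 beat
  whole = 4 beats
  quarter = 1 beat
  eighth = 0.5 beats
  half = 2 beats
Sum = 3 + 1 + 4 + 1 + 0.5 + 2
= 11.5 beats


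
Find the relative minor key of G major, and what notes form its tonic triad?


Reasoning:
The relative minor shares the major's key signature and starts on its 6th degree
6th degree = a major 6th above the tonic; a major 6th above G is E
→ relative minor of G major is E minor
Tonic triad of E minor = root + minor 3rd + perfect 5th = E G B
= E minor; triad = E G B


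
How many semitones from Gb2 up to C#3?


Absolute semitone position = octave×12 + chromatic position
Gb2: 2×12 + 6 = 30
C#3: 3×12 + 1 = 37
Difference = 37 - 30 = 7
= 7 semitones


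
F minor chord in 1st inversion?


Reasoning:
Root position: F Ab C
1st inversion: move root up an octave
Bass note: Ab
Notes (bottom to top) = Ab C F


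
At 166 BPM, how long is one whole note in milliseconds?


One quarter-note beat = 60000 / BPM = 60000 / 166 ms
Whole note = 4 × quarter note
Duration = 4 × 60000 / 166 = 240000 / 166
= 1445.8 ms


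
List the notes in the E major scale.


Reasoning:
Major scale pattern: W-W-H-W-W-W-H (2-2-1-2-2-2-1 semitones)
Starting from E:
  E + 2 semitones → F#
  F# + 2 semitones → G#
  G# + 1 semitone → A
  A + 2 semitones → B
  B + 2 semitones → C#
  C# + 2 semitones → D#
  D# + 1 semitone → E
Scale = E F# G# A B C# D#


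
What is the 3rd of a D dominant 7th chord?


Step by step:
Dominant 7th chord = root + major 3rd + perfect 5th + minor 7th
Seventh chords stack in thirds, so the letter names are D-F-A-C
Root: D
Major 3rd above D: F#
Perfect 5th above D: A
Minor 7th above D: C
The 3rd = F#


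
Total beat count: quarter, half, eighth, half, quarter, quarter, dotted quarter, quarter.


Let's work it out.
Beat values:
  quarter = 1 beat
  half = 2 beats
  eighth = 0.5 beats
  half = 2 beats
  quarter = 1 beat
  quarter = 1 beat
  dotted quarter = 1.5 beats
  quarter = 1 beat
Sum = 1 + 2 + 0.5 + 2 + 1 + 1 + 1.5 + 1
= 10 beats


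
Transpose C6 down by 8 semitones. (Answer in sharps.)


Solution.
C6: chromatic position 0 in octave 6 → absolute = 6×12 + 0 = 72
Transpose down 8: 72 - 8 = 64
64 = 5×12 + 4 → E in octave 5
Result = E5


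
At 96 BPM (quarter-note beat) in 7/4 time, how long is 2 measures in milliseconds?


Step by step:
Quarter-note beat duration = 60000 / 96 ms
Beats per measure (7/4) = 7
One measure = 7 × 60000 / 96 = 420000 / 96 ms
2 measures = 2 × 420000 / 96 = 840000 / 96
= 8750.0 ms


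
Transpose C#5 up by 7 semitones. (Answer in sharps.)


Working:
C#5: chromatic position 1 in octave 5 → absolute = 5×12 + 1 = 61
Transpose up 7: 61 + 7 = 68
68 = 5×12 + 8 → G# in octave 5
Result = G#5


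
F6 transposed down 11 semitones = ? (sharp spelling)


Solution.
F6: chromatic position 5 in octave 6 → absolute = 6×12 + 5 = 77
Transpose down 11: 77 - 11 = 66
66 = 5×12 + 6 → F# in octave 5
Result = F#5


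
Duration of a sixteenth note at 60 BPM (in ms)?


Step by step:
One quarter-note beat = 60000 / BPM = 60000 / 60 ms
Sixteenth note = 1/4 × quarter note
Duration = 1/4 × 60000 / 60 = 15000 / 60
= 250.0 ms


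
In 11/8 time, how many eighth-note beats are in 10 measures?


Step by step:
Time signature 11/8: the bottom number 8 means the eighth note gets one count
The top number 11 means 11 eighth-note beats per measure
Total = 11 × 10 measures
= 110 eighth-note beats


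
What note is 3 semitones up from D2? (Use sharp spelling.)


Solution.
D2: chromatic position 2 in octave 2 → absolute = 2×12 + 2 = 26
Transpose up 3: 26 + 3 = 29
29 = 2×12 + 5 → F in octave 2
Result = F2


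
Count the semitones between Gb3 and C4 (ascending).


Working:
Absolute semitone position = octave×12 + chromatic position
Gb3: 3×12 + 6 = 42
C4: 4×12 + 0 = 48
Difference = 48 - 42 = 6
= 6 semitones


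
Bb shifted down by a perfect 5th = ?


Solution.
perfect 5th: 5 letter names, 7 semitones
Letter: B - 4 → E
Pitch: Bb - 7 semitones, spelled as an E → Eb
= Eb


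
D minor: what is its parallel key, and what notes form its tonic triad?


Step by step:
Parallel keys share the same tonic but differ in mode
D minor → parallel is D major
Tonic triad of D major = D F# A
= D major; triad = D F# A


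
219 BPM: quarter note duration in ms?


Let's work it out.
One quarter-note beat = 60000 / BPM = 60000 / 219 ms
Duration = 60000 / 219
= 274.0 ms


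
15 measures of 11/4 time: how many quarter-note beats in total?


Time signature 11/4: the bottom number 4 means the quarter note gets one count
The top number 11 means 11 quarter-note beats per measure
Total = 11 × 15 measures
= 165 quarter-note beats


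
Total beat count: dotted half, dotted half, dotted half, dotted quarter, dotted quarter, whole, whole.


Step by step:
Beat values:
  dotted half = 3 beats
  dotted half = 3 beats
  dotted half = 3 beats
  dotted quarter = 1.5 beats
  dotted quarter = 1.5 beats
  whole = 4 beats
  whole = 4 beats
Sum = 3 + 3 + 3 + 1.5 + 1.5 + 4 + 4
= 20 beats


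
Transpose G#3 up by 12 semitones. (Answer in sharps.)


Step by step:
G#3: chromatic position 8 in octave 3 → absolute = 3×12 + 8 = 44
Transpose up 12: 44 + 12 = 56
56 = 4×12 + 8 → G# in octave 4
Result = G#4


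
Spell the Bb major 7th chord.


Working:
Major 7th chord = root + major 3rd + perfect 5th + major 7th
Seventh chords stack in thirds, so the letter names are B-D-F-A
Root: Bb
Major 3rd above Bb: D
Perfect 5th above Bb: F
Major 7th above Bb: A
Chord = Bb D F A


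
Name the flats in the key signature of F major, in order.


Flat major keys: C(0), F(1), Bb(2), Eb(3), Ab(4), Db(5), Gb(6), Cb(7)
F major has 1 flat
Order of flats: Bb Eb Ab Db Gb Cb Fb → first 1: Bb
= Bb


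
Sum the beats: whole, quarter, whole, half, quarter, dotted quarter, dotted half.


Step by step:
Beat values:
  whole = 4 beats
  quarter = 1 beat
  whole = 4 beats
  half = 2 beats
  quarter = 1 beat
  dotted quarter = 1.5 beats
  dotted half = 3 beats
Sum = 4 + 1 + 4 + 2 + 1 + 1.5 + 3
= 16.5 beats


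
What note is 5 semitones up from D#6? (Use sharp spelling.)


Reasoning:
D#6: chromatic position 3 in octave 6 → absolute = 6×12 + 3 = 75
Transpose up 5: 75 + 5 = 80
80 = 6×12 + 8 → G# in octave 6
Result = G#6


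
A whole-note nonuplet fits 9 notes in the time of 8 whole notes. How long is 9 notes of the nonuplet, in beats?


Working:
Nonuplet: 9 notes occupy the space of 8 whole notes
Space = 8 × 4 = 32 beats
Each nonuplet note = 32 / 9 = 32/9 beats
9 notes = 9 × 32/9 = 32
= 32 beats


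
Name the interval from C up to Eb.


Solution.
Letter names: C → E spans 3 letter names → a 3rd
Semitones: C → Eb = 3 half-steps
A 3rd of 3 semitones is a minor 3rd
= minor 3rd


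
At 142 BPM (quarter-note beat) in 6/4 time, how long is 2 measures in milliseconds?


Step by step:
Quarter-note beat duration = 60000 / 142 ms
Beats per measure (6/4) = 6
One measure = 6 × 60000 / 142 = 360000 / 142 ms
2 measures = 2 × 360000 / 142 = 720000 / 142
= 5070.4 ms


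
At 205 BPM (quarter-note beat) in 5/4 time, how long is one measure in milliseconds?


Step by step:
Quarter-note beat duration = 60000 / 205 ms
Beats per measure (5/4) = 5
One measure = 5 × 60000 / 205 = 300000 / 205 ms
= 1463.4 ms


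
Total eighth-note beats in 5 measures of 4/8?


Time signature 4/8: the bottom number 8 means the eighth note gets one count
The top number 4 means 4 eighth-note beats per measure
Total = 4 × 5 measures
= 20 eighth-note beats
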